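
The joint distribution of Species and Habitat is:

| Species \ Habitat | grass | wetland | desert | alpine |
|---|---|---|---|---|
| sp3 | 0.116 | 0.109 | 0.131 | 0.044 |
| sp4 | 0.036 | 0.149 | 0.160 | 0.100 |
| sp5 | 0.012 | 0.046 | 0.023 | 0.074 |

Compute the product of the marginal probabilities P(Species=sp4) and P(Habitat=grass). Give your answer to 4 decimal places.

0.0730

P(Species=sp4) = 0.036 + 0.149 + 0.160 + 0.100 = 0.445.
P(Habitat=grass) = 0.116 + 0.036 + 0.012 = 0.164.
Product: 0.445 × 0.164 = 0.0730.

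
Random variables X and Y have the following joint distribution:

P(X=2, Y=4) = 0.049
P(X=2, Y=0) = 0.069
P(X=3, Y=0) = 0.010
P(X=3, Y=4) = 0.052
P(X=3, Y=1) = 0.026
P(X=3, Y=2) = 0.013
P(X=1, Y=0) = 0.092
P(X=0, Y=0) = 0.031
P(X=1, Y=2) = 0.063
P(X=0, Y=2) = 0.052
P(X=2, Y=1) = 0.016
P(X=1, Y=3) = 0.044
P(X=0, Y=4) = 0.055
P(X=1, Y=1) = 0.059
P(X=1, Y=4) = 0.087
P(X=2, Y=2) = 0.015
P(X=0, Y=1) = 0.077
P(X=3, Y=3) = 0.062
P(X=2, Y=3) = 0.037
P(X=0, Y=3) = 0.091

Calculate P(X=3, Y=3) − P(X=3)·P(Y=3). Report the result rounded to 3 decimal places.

P(X=3) = 0.010 + 0.026 + 0.013 + 0.062 + 0.052 = 0.163.
P(Y=3) = 0.091 + 0.044 + 0.037 + 0.062 = 0.234.
P(X=3, Y=3) − P(X=3)P(Y=3) = 0.062 − 0.163×0.234 = 0.024.

0.024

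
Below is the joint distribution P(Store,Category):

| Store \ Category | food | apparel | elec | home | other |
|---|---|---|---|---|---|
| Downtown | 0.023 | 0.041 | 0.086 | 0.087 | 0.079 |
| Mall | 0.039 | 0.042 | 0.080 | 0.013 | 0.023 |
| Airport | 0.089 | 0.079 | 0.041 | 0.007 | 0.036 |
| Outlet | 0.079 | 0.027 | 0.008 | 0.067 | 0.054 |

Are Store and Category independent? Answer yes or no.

no

P(Store=Downtown) = 0.316 and P(Category=food) = 0.230, so their product is 0.07268, but P(Store=Downtown, Category=food) = 0.023. Since these differ, Store and Category are not independent.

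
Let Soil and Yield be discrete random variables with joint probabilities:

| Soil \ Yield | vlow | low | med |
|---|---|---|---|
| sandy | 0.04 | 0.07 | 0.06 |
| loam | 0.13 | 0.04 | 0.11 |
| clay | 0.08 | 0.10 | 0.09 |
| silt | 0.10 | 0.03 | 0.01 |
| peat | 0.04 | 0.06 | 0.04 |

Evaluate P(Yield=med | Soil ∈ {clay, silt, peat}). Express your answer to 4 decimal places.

0.2545

P(Soil=clay) = 0.08 + 0.10 + 0.09 = 0.27.
P(Soil=silt) = 0.10 + 0.03 + 0.01 = 0.14.
P(Soil=peat) = 0.04 + 0.06 + 0.04 = 0.14.
P(Soil ∈ {clay, silt, peat}) = 0.27 + 0.14 + 0.14 = 0.55; P(Yield=med, Soil ∈ {clay, silt, peat}) = 0.09 + 0.01 + 0.04 = 0.14.
P(Yield=med | Soil ∈ {clay, silt, peat}) = 0.14/0.55 = 0.2545.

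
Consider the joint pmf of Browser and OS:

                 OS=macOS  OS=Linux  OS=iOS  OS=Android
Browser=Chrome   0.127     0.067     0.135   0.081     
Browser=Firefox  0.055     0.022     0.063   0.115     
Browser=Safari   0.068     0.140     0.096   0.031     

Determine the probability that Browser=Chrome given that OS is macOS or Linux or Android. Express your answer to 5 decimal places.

0.38952

P(OS=macOS) = 0.127 + 0.055 + 0.068 = 0.250.
P(OS=Linux) = 0.067 + 0.022 + 0.140 = 0.229.
P(OS=Android) = 0.081 + 0.115 + 0.031 = 0.227.
P(OS ∈ {macOS, Linux, Android}) = 0.250 + 0.229 + 0.227 = 0.706; P(Browser=Chrome, OS ∈ {macOS, Linux, Android}) = 0.127 + 0.067 + 0.081 = 0.275.
P(Browser=Chrome | OS ∈ {macOS, Linux, Android}) = 0.275/0.706 = 0.38952.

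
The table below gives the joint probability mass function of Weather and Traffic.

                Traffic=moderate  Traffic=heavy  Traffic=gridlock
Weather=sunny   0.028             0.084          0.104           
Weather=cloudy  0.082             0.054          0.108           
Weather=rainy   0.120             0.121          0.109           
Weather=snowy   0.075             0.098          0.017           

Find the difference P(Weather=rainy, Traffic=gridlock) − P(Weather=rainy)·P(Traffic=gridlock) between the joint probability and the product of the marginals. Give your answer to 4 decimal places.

-0.0093

P(Weather=rainy) = 0.120 + 0.121 + 0.109 = 0.350.
P(Traffic=gridlock) = 0.104 + 0.108 + 0.109 + 0.017 = 0.338.
P(Weather=rainy, Traffic=gridlock) − P(Weather=rainy)P(Traffic=gridlock) = 0.109 − 0.350×0.338 = -0.0093.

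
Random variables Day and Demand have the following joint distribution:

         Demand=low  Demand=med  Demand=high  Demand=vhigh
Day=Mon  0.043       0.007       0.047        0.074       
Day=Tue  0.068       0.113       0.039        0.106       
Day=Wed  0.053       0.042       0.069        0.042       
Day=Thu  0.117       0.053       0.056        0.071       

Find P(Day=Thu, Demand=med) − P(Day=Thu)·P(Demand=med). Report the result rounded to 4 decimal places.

P(Day=Thu) = 0.117 + 0.053 + 0.056 + 0.071 = 0.297.
P(Demand=med) = 0.007 + 0.113 + 0.042 + 0.053 = 0.215.
P(Day=Thu, Demand=med) − P(Day=Thu)P(Demand=med) = 0.053 − 0.297×0.215 = -0.0109.

-0.0109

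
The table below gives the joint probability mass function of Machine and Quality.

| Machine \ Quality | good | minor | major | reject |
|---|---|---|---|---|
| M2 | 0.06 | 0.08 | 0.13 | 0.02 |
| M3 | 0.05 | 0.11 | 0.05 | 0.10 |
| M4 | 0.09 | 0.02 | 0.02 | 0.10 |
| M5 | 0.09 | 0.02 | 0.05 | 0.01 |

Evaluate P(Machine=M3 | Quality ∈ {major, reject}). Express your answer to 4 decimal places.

P(Quality=major) = 0.13 + 0.05 + 0.02 + 0.05 = 0.25.
P(Quality=reject) = 0.02 + 0.10 + 0.10 + 0.01 = 0.23.
P(Quality ∈ {major, reject}) = 0.25 + 0.23 = 0.48; P(Machine=M3, Quality ∈ {major, reject}) = 0.05 + 0.10 = 0.15.
P(Machine=M3 | Quality ∈ {major, reject}) = 0.15/0.48 = 0.3125.

0.3125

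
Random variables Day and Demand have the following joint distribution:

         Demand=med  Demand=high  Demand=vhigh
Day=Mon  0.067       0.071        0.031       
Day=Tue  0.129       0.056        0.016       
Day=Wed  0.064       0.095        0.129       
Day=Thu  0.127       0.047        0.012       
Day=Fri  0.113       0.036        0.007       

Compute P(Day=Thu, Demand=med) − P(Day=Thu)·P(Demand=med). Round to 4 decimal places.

P(Day=Thu) = 0.127 + 0.047 + 0.012 = 0.186.
P(Demand=med) = 0.067 + 0.129 + 0.064 + 0.127 + 0.113 = 0.500.
P(Day=Thu, Demand=med) − P(Day=Thu)P(Demand=med) = 0.127 − 0.186×0.500 = 0.0340.

0.0340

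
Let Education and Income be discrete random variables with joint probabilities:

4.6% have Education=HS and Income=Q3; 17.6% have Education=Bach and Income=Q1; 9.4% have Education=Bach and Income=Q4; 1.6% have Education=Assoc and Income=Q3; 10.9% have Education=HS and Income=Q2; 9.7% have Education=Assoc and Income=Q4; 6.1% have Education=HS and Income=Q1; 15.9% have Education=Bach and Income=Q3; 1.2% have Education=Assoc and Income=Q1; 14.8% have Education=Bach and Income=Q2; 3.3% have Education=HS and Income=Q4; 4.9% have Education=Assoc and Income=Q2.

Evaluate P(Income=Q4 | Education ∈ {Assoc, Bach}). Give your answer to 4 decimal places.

0.2543

P(Education=Assoc) = 0.012 + 0.049 + 0.016 + 0.097 = 0.174.
P(Education=Bach) = 0.176 + 0.148 + 0.159 + 0.094 = 0.577.
P(Education ∈ {Assoc, Bach}) = 0.174 + 0.577 = 0.751; P(Income=Q4, Education ∈ {Assoc, Bach}) = 0.097 + 0.094 = 0.191.
P(Income=Q4 | Education ∈ {Assoc, Bach}) = 0.191/0.751 = 0.2543.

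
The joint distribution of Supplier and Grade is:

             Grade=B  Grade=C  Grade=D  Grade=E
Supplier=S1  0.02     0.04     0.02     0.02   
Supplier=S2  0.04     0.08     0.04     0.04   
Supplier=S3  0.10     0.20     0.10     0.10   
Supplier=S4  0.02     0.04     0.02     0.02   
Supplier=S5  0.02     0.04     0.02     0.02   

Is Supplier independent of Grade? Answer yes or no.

yes

Every cell satisfies P(Supplier,Grade) = P(Supplier)·P(Grade). For instance P(Supplier=S3) = 0.50, P(Grade=C) = 0.40, and 0.50×0.40 = 0.20 matches the joint entry. So Supplier and Grade are independent.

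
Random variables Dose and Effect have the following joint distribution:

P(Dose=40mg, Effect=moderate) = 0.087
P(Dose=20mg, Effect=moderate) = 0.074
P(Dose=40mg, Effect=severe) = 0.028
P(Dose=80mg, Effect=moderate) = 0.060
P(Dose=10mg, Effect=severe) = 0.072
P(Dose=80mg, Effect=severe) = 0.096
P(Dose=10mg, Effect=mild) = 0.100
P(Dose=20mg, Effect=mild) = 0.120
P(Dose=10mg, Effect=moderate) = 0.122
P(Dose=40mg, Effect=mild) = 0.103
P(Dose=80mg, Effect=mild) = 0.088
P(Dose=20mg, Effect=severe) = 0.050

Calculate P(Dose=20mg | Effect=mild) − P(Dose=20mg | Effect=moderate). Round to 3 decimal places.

P(Effect=mild) = 0.100 + 0.120 + 0.103 + 0.088 = 0.411; P(Dose=20mg | Effect=mild) = 0.120/0.411 = 0.2920.
P(Effect=moderate) = 0.122 + 0.074 + 0.087 + 0.060 = 0.343; P(Dose=20mg | Effect=moderate) = 0.074/0.343 = 0.2157.
Difference = 0.076.

0.076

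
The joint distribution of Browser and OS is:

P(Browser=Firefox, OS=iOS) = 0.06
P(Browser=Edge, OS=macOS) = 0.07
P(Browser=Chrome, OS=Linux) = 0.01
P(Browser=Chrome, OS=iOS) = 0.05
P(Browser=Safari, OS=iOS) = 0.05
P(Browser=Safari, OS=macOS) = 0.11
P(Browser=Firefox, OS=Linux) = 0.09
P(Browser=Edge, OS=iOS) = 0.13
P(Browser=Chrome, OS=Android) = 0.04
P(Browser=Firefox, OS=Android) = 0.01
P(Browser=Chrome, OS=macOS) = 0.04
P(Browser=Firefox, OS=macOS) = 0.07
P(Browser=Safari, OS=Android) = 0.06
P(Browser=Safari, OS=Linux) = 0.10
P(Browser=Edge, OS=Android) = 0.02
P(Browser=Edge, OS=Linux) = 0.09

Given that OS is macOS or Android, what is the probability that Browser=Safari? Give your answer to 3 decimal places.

0.405

P(OS=macOS) = 0.04 + 0.07 + 0.11 + 0.07 = 0.29.
P(OS=Android) = 0.04 + 0.01 + 0.06 + 0.02 = 0.13.
P(OS ∈ {macOS, Android}) = 0.29 + 0.13 = 0.42; P(Browser=Safari, OS ∈ {macOS, Android}) = 0.11 + 0.06 = 0.17.
P(Browser=Safari | OS ∈ {macOS, Android}) = 0.17/0.42 = 0.405.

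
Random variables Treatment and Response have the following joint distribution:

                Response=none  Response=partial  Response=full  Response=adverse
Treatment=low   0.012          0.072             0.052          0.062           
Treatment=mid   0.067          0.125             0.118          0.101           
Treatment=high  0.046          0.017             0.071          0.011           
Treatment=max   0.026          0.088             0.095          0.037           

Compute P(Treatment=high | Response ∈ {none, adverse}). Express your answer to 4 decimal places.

P(Response=none) = 0.012 + 0.067 + 0.046 + 0.026 = 0.151.
P(Response=adverse) = 0.062 + 0.101 + 0.011 + 0.037 = 0.211.
P(Response ∈ {none, adverse}) = 0.151 + 0.211 = 0.362; P(Treatment=high, Response ∈ {none, adverse}) = 0.046 + 0.011 = 0.057.
P(Treatment=high | Response ∈ {none, adverse}) = 0.057/0.362 = 0.1575.

0.1575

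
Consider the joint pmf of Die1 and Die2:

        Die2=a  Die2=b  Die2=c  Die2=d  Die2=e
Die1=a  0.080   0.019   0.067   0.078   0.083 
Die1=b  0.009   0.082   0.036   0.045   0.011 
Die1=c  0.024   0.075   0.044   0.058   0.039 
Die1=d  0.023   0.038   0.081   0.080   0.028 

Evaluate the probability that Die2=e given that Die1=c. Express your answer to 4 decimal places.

0.1625

P(Die1=c) = 0.024 + 0.075 + 0.044 + 0.058 + 0.039 = 0.240.
P(Die2=e | Die1=c) = 0.039/0.240 = 0.1625.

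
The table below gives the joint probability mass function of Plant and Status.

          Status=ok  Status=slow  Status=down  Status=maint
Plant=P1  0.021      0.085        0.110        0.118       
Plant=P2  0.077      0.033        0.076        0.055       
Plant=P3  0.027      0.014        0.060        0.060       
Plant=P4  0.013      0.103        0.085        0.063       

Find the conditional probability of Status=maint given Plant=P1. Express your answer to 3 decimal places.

P(Plant=P1) = 0.021 + 0.085 + 0.110 + 0.118 = 0.334.
P(Status=maint | Plant=P1) = 0.118/0.334 = 0.353.

0.353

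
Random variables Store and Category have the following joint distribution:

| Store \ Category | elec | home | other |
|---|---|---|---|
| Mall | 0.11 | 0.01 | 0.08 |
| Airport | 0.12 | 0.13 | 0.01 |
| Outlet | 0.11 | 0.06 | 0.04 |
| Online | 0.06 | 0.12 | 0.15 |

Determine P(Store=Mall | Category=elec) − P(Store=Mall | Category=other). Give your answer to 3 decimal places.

P(Category=elec) = 0.11 + 0.12 + 0.11 + 0.06 = 0.40; P(Store=Mall | Category=elec) = 0.11/0.40 = 0.2750.
P(Category=other) = 0.08 + 0.01 + 0.04 + 0.15 = 0.28; P(Store=Mall | Category=other) = 0.08/0.28 = 0.2857.
Difference = -0.011.

-0.011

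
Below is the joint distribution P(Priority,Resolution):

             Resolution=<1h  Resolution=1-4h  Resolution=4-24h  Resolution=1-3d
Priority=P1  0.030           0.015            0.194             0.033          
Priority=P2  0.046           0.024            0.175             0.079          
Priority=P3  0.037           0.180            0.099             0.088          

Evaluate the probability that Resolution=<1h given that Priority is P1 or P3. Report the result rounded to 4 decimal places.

P(Priority=P1) = 0.030 + 0.015 + 0.194 + 0.033 = 0.272.
P(Priority=P3) = 0.037 + 0.180 + 0.099 + 0.088 = 0.404.
P(Priority ∈ {P1, P3}) = 0.272 + 0.404 = 0.676; P(Resolution=<1h, Priority ∈ {P1, P3}) = 0.030 + 0.037 = 0.067.
P(Resolution=<1h | Priority ∈ {P1, P3}) = 0.067/0.676 = 0.0991.

0.0991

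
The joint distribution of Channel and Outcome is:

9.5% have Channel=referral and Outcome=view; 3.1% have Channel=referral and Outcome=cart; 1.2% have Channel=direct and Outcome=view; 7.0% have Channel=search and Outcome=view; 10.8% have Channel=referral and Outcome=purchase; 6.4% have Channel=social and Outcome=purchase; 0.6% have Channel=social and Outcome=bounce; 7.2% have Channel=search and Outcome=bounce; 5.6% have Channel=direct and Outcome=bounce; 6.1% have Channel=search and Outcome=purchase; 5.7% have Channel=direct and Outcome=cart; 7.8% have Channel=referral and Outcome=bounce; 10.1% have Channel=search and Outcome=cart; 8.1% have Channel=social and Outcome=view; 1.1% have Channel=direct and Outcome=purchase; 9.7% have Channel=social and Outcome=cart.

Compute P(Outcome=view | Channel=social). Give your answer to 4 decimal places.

0.3266

P(Channel=social) = 0.006 + 0.081 + 0.097 + 0.064 = 0.248.
P(Outcome=view | Channel=social) = 0.081/0.248 = 0.3266.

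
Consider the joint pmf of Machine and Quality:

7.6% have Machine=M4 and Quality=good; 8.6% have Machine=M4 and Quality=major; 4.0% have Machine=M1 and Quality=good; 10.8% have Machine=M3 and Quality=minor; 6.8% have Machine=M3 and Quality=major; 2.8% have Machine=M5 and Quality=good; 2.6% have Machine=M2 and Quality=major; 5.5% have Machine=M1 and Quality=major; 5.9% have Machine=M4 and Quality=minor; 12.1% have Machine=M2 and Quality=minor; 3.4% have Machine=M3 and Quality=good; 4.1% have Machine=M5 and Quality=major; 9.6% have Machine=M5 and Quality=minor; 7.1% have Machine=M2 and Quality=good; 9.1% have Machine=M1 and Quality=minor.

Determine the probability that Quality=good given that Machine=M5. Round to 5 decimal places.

0.16970

P(Machine=M5) = 0.028 + 0.096 + 0.041 = 0.165.
P(Quality=good | Machine=M5) = 0.028/0.165 = 0.16970.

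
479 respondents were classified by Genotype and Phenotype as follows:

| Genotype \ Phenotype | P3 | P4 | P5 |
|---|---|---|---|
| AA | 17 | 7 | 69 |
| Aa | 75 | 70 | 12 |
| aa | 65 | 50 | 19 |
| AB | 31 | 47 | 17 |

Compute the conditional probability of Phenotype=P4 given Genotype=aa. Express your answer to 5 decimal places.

0.37313

Total with Genotype=aa: 65 + 50 + 19 = 134.
P(Phenotype=P4 | Genotype=aa) = 50/134 = 0.37313.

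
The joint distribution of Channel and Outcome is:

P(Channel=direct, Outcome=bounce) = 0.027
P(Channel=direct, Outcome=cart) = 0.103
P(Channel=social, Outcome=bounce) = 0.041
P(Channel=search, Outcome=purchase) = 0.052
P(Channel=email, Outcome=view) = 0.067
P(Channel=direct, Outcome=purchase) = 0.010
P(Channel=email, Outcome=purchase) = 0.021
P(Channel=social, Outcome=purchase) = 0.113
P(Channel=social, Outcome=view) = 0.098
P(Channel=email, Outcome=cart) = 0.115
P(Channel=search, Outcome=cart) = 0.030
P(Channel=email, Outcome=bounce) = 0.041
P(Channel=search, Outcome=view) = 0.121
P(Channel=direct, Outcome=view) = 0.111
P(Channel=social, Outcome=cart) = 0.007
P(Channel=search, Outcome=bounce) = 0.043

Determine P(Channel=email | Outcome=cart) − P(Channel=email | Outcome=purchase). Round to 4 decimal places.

0.3438

P(Outcome=cart) = 0.115 + 0.030 + 0.007 + 0.103 = 0.255; P(Channel=email | Outcome=cart) = 0.115/0.255 = 0.45098.
P(Outcome=purchase) = 0.021 + 0.052 + 0.113 + 0.010 = 0.196; P(Channel=email | Outcome=purchase) = 0.021/0.196 = 0.10714.
Difference = 0.3438.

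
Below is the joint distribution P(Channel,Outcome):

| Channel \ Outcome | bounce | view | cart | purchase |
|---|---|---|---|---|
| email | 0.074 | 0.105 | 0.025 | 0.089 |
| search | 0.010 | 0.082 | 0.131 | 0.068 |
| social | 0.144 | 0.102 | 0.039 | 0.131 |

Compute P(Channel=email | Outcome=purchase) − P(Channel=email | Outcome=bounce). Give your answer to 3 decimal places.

P(Outcome=purchase) = 0.089 + 0.068 + 0.131 = 0.288; P(Channel=email | Outcome=purchase) = 0.089/0.288 = 0.3090.
P(Outcome=bounce) = 0.074 + 0.010 + 0.144 = 0.228; P(Channel=email | Outcome=bounce) = 0.074/0.228 = 0.3246.
Difference = -0.016.

-0.016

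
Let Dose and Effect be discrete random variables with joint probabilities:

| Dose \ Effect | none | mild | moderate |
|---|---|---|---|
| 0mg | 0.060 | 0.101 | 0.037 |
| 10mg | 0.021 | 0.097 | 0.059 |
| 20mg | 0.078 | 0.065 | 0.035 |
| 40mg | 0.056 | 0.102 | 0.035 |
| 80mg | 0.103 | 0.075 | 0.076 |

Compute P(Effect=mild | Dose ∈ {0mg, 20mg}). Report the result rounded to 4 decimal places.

0.4415

P(Dose=0mg) = 0.060 + 0.101 + 0.037 = 0.198.
P(Dose=20mg) = 0.078 + 0.065 + 0.035 = 0.178.
P(Dose ∈ {0mg, 20mg}) = 0.198 + 0.178 = 0.376; P(Effect=mild, Dose ∈ {0mg, 20mg}) = 0.101 + 0.065 = 0.166.
P(Effect=mild | Dose ∈ {0mg, 20mg}) = 0.166/0.376 = 0.4415.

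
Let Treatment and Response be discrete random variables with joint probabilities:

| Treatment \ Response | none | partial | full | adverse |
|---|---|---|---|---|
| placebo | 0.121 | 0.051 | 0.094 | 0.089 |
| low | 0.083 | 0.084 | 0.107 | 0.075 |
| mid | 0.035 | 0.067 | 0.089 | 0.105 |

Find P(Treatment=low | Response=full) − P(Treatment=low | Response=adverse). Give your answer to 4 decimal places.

P(Response=full) = 0.094 + 0.107 + 0.089 = 0.290; P(Treatment=low | Response=full) = 0.107/0.290 = 0.36897.
P(Response=adverse) = 0.089 + 0.075 + 0.105 = 0.269; P(Treatment=low | Response=adverse) = 0.075/0.269 = 0.27881.
Difference = 0.0902.

0.0902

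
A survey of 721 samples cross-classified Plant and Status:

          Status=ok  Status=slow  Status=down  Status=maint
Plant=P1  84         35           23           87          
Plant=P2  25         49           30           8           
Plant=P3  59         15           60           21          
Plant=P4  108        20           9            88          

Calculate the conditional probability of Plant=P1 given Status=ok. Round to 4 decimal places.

0.3043

Total with Status=ok: 84 + 25 + 59 + 108 = 276.
P(Plant=P1 | Status=ok) = 84/276 = 0.3043.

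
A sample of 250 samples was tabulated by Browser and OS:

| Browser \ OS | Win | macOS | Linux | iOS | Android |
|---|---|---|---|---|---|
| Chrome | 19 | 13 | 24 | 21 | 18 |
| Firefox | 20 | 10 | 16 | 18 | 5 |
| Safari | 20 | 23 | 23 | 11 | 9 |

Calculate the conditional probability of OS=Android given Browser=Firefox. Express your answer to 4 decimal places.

0.0725

Total with Browser=Firefox: 20 + 10 + 16 + 18 + 5 = 69.
P(OS=Android | Browser=Firefox) = 5/69 = 0.0725.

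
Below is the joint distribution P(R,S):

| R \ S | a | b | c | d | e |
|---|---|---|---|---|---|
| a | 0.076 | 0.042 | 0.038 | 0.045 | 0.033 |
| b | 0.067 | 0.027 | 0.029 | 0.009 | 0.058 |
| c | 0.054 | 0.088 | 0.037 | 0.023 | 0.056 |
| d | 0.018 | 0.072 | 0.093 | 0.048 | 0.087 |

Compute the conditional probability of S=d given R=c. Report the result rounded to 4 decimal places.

0.0891

P(R=c) = 0.054 + 0.088 + 0.037 + 0.023 + 0.056 = 0.258.
P(S=d | R=c) = 0.023/0.258 = 0.0891.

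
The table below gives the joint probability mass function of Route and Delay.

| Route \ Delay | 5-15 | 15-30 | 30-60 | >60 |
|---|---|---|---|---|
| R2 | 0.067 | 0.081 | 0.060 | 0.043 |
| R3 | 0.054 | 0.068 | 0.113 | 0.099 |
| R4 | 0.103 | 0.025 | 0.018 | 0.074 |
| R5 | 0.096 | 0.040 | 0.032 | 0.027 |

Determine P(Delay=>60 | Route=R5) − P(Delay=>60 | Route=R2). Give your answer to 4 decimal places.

-0.0329

P(Route=R5) = 0.096 + 0.040 + 0.032 + 0.027 = 0.195; P(Delay=>60 | Route=R5) = 0.027/0.195 = 0.13846.
P(Route=R2) = 0.067 + 0.081 + 0.060 + 0.043 = 0.251; P(Delay=>60 | Route=R2) = 0.043/0.251 = 0.17131.
Difference = -0.0329.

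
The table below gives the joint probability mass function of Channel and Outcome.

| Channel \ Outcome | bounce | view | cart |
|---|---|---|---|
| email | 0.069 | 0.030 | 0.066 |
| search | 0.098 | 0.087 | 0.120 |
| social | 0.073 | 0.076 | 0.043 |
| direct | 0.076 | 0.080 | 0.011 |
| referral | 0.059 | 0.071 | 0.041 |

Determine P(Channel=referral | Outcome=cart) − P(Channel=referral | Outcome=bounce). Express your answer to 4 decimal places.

P(Outcome=cart) = 0.066 + 0.120 + 0.043 + 0.011 + 0.041 = 0.281; P(Channel=referral | Outcome=cart) = 0.041/0.281 = 0.14591.
P(Outcome=bounce) = 0.069 + 0.098 + 0.073 + 0.076 + 0.059 = 0.375; P(Channel=referral | Outcome=bounce) = 0.059/0.375 = 0.15733.
Difference = -0.0114.

-0.0114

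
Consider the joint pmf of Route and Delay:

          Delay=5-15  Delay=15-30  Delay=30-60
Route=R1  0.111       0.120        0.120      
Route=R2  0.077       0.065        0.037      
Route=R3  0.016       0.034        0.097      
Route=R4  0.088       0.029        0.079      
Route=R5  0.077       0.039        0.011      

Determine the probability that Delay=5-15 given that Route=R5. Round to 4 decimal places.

0.6063

P(Route=R5) = 0.077 + 0.039 + 0.011 = 0.127.
P(Delay=5-15 | Route=R5) = 0.077/0.127 = 0.6063.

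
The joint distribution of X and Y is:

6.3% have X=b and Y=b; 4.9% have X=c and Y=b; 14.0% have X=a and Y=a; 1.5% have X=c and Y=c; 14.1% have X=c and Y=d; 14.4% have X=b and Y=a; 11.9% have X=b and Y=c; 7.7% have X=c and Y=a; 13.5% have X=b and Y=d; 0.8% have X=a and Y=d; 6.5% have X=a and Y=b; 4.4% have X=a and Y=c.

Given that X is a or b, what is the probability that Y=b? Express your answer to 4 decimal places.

0.1783

P(X=a) = 0.140 + 0.065 + 0.044 + 0.008 = 0.257.
P(X=b) = 0.144 + 0.063 + 0.119 + 0.135 = 0.461.
P(X ∈ {a, b}) = 0.257 + 0.461 = 0.718; P(Y=b, X ∈ {a, b}) = 0.065 + 0.063 = 0.128.
P(Y=b | X ∈ {a, b}) = 0.128/0.718 = 0.1783.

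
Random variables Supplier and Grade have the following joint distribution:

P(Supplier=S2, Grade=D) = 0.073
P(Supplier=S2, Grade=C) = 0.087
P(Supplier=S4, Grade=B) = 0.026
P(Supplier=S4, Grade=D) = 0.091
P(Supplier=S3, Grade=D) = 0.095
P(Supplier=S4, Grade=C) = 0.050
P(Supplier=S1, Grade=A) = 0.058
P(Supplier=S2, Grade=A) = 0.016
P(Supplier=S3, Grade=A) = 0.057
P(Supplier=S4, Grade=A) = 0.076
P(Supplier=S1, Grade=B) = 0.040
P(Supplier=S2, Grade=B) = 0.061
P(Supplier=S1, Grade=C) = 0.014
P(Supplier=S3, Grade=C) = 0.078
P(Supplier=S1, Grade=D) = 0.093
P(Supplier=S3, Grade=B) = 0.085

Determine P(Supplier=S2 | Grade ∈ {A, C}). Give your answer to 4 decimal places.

P(Grade=A) = 0.058 + 0.016 + 0.057 + 0.076 = 0.207.
P(Grade=C) = 0.014 + 0.087 + 0.078 + 0.050 = 0.229.
P(Grade ∈ {A, C}) = 0.207 + 0.229 = 0.436; P(Supplier=S2, Grade ∈ {A, C}) = 0.016 + 0.087 = 0.103.
P(Supplier=S2 | Grade ∈ {A, C}) = 0.103/0.436 = 0.2362.

0.2362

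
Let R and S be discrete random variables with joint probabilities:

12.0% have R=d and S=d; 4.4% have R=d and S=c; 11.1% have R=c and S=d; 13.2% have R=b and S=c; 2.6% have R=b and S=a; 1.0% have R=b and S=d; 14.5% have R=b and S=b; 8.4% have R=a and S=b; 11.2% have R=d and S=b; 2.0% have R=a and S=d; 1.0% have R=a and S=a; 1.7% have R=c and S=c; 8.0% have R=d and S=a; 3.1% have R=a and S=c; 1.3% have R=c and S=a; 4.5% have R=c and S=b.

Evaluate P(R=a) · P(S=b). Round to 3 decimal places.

0.056

P(R=a) = 0.010 + 0.084 + 0.031 + 0.020 = 0.145.
P(S=b) = 0.084 + 0.145 + 0.045 + 0.112 = 0.386.
Product: 0.145 × 0.386 = 0.056.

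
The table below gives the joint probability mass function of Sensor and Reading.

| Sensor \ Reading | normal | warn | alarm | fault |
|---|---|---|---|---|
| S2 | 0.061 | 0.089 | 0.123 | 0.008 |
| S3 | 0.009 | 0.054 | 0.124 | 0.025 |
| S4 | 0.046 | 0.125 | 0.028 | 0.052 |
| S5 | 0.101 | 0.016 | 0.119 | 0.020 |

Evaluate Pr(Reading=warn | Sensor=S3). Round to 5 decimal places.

P(Sensor=S3) = 0.009 + 0.054 + 0.124 + 0.025 = 0.212.
P(Reading=warn | Sensor=S3) = 0.054/0.212 = 0.25472.

0.25472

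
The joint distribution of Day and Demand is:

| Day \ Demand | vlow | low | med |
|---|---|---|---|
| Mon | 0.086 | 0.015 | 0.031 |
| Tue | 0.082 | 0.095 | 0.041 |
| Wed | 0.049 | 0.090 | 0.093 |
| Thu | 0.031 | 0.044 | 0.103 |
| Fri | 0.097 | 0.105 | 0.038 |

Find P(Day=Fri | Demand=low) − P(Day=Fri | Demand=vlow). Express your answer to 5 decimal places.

0.01970

P(Demand=low) = 0.015 + 0.095 + 0.090 + 0.044 + 0.105 = 0.349; P(Day=Fri | Demand=low) = 0.105/0.349 = 0.300860.
P(Demand=vlow) = 0.086 + 0.082 + 0.049 + 0.031 + 0.097 = 0.345; P(Day=Fri | Demand=vlow) = 0.097/0.345 = 0.281159.
Difference = 0.01970.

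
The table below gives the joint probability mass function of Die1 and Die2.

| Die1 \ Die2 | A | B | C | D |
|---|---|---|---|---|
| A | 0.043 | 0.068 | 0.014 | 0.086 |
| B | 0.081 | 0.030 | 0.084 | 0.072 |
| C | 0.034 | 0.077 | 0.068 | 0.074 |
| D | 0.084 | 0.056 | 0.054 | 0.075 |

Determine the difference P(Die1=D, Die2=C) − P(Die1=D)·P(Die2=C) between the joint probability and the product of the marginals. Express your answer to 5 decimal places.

P(Die1=D) = 0.084 + 0.056 + 0.054 + 0.075 = 0.269.
P(Die2=C) = 0.014 + 0.084 + 0.068 + 0.054 = 0.220.
P(Die1=D, Die2=C) − P(Die1=D)P(Die2=C) = 0.054 − 0.269×0.220 = -0.00518.

-0.00518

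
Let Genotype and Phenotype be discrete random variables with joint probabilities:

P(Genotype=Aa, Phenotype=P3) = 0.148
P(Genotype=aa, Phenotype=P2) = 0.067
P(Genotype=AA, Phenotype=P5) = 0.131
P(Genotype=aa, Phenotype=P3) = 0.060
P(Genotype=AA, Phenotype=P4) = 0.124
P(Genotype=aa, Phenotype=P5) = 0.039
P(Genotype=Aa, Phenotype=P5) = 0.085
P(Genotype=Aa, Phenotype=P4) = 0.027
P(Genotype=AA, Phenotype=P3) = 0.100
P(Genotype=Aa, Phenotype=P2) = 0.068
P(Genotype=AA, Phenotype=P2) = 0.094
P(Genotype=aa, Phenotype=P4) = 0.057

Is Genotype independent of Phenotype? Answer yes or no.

no

P(Genotype=Aa) = 0.328 and P(Phenotype=P3) = 0.308, so their product is 0.10102, but P(Genotype=Aa, Phenotype=P3) = 0.148. Since these differ, Genotype and Phenotype are not independent.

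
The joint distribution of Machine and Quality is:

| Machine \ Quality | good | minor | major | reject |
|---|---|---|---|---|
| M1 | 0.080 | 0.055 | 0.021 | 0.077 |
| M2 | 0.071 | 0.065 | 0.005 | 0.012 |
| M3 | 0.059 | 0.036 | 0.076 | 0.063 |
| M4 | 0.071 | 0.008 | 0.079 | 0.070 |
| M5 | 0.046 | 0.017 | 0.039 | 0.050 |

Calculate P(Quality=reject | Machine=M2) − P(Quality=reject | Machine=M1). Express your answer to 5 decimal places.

-0.25204

P(Machine=M2) = 0.071 + 0.065 + 0.005 + 0.012 = 0.153; P(Quality=reject | Machine=M2) = 0.012/0.153 = 0.078431.
P(Machine=M1) = 0.080 + 0.055 + 0.021 + 0.077 = 0.233; P(Quality=reject | Machine=M1) = 0.077/0.233 = 0.330472.
Difference = -0.25204.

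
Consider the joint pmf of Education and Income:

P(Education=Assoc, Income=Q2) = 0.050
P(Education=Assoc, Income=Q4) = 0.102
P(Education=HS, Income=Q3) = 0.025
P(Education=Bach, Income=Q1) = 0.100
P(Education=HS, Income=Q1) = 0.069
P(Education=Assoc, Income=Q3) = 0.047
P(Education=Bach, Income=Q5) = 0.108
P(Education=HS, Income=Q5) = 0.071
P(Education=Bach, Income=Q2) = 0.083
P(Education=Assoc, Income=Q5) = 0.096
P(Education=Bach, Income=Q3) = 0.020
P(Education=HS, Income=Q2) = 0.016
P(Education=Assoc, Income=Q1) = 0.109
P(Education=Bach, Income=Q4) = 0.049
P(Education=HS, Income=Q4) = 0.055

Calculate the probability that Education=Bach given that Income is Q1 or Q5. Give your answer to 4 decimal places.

P(Income=Q1) = 0.069 + 0.109 + 0.100 = 0.278.
P(Income=Q5) = 0.071 + 0.096 + 0.108 = 0.275.
P(Income ∈ {Q1, Q5}) = 0.278 + 0.275 = 0.553; P(Education=Bach, Income ∈ {Q1, Q5}) = 0.100 + 0.108 = 0.208.
P(Education=Bach | Income ∈ {Q1, Q5}) = 0.208/0.553 = 0.3761.

0.3761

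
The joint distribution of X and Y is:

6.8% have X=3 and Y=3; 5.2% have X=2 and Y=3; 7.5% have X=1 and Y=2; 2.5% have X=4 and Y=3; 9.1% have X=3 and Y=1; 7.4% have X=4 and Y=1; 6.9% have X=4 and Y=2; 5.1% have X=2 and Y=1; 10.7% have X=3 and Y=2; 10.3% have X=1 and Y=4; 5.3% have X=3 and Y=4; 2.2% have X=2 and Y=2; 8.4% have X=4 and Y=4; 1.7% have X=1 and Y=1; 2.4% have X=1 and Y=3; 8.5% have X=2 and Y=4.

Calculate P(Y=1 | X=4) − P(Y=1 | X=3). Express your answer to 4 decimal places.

P(X=4) = 0.074 + 0.069 + 0.025 + 0.084 = 0.252; P(Y=1 | X=4) = 0.074/0.252 = 0.29365.
P(X=3) = 0.091 + 0.107 + 0.068 + 0.053 = 0.319; P(Y=1 | X=3) = 0.091/0.319 = 0.28527.
Difference = 0.0084.

0.0084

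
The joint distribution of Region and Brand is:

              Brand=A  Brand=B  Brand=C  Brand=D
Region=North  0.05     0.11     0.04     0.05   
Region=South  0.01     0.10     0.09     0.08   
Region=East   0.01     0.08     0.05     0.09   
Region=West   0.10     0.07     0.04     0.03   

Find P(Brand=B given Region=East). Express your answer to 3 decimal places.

0.348

P(Region=East) = 0.01 + 0.08 + 0.05 + 0.09 = 0.23.
P(Brand=B | Region=East) = 0.08/0.23 = 0.348.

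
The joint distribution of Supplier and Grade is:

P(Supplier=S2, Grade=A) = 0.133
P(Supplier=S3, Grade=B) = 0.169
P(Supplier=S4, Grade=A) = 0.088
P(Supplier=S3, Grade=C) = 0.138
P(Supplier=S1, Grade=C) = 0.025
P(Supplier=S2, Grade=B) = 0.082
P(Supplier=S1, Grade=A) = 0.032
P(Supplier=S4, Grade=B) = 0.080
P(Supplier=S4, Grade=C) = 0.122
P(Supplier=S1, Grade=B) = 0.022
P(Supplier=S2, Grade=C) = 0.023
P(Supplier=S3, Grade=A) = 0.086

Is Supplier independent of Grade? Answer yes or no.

no

P(Supplier=S2) = 0.238 and P(Grade=A) = 0.339, so their product is 0.08068, but P(Supplier=S2, Grade=A) = 0.133. Since these differ, Supplier and Grade are not independent.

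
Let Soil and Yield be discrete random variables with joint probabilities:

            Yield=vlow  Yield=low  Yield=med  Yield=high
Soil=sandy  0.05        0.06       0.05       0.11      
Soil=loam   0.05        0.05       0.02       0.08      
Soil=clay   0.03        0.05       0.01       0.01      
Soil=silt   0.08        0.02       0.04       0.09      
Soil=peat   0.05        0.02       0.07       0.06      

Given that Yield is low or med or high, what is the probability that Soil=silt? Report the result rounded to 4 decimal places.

0.2027

P(Yield=low) = 0.06 + 0.05 + 0.05 + 0.02 + 0.02 = 0.20.
P(Yield=med) = 0.05 + 0.02 + 0.01 + 0.04 + 0.07 = 0.19.
P(Yield=high) = 0.11 + 0.08 + 0.01 + 0.09 + 0.06 = 0.35.
P(Yield ∈ {low, med, high}) = 0.20 + 0.19 + 0.35 = 0.74; P(Soil=silt, Yield ∈ {low, med, high}) = 0.02 + 0.04 + 0.09 = 0.15.
P(Soil=silt | Yield ∈ {low, med, high}) = 0.15/0.74 = 0.2027.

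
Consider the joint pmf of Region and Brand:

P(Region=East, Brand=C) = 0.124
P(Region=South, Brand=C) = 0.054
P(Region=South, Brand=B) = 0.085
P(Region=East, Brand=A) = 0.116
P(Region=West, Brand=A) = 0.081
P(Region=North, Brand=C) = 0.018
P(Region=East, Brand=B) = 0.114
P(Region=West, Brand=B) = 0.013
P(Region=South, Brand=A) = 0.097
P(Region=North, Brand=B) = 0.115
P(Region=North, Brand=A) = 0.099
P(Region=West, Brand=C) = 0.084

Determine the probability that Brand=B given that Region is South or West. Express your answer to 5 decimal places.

P(Region=South) = 0.097 + 0.085 + 0.054 = 0.236.
P(Region=West) = 0.081 + 0.013 + 0.084 = 0.178.
P(Region ∈ {South, West}) = 0.236 + 0.178 = 0.414; P(Brand=B, Region ∈ {South, West}) = 0.085 + 0.013 = 0.098.
P(Brand=B | Region ∈ {South, West}) = 0.098/0.414 = 0.23671.

0.23671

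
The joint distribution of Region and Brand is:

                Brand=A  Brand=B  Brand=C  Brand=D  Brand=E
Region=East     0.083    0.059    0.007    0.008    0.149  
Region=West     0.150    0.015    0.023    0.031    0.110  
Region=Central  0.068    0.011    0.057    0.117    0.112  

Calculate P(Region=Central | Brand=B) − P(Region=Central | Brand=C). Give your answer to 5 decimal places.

-0.52576

P(Brand=B) = 0.059 + 0.015 + 0.011 = 0.085; P(Region=Central | Brand=B) = 0.011/0.085 = 0.129412.
P(Brand=C) = 0.007 + 0.023 + 0.057 = 0.087; P(Region=Central | Brand=C) = 0.057/0.087 = 0.655172.
Difference = -0.52576.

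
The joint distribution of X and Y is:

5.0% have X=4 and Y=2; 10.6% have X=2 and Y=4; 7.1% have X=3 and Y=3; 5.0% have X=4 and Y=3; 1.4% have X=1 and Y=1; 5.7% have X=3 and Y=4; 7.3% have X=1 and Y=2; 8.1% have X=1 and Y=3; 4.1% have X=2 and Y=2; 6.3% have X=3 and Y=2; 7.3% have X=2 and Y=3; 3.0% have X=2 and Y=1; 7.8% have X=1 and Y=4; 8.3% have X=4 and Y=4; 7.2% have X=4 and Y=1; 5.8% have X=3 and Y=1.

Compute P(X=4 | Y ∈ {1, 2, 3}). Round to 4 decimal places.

0.2544

P(Y=1) = 0.014 + 0.030 + 0.058 + 0.072 = 0.174.
P(Y=2) = 0.073 + 0.041 + 0.063 + 0.050 = 0.227.
P(Y=3) = 0.081 + 0.073 + 0.071 + 0.050 = 0.275.
P(Y ∈ {1, 2, 3}) = 0.174 + 0.227 + 0.275 = 0.676; P(X=4, Y ∈ {1, 2, 3}) = 0.072 + 0.050 + 0.050 = 0.172.
P(X=4 | Y ∈ {1, 2, 3}) = 0.172/0.676 = 0.2544.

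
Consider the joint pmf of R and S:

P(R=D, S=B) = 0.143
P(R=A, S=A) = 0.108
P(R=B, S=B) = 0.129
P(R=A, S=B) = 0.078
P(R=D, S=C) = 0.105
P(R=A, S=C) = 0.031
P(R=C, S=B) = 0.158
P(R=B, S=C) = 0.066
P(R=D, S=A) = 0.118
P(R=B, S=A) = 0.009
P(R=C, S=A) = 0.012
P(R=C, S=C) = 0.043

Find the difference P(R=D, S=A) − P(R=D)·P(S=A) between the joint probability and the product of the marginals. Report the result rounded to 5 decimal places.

P(R=D) = 0.118 + 0.143 + 0.105 = 0.366.
P(S=A) = 0.108 + 0.009 + 0.012 + 0.118 = 0.247.
P(R=D, S=A) − P(R=D)P(S=A) = 0.118 − 0.366×0.247 = 0.02760.

0.02760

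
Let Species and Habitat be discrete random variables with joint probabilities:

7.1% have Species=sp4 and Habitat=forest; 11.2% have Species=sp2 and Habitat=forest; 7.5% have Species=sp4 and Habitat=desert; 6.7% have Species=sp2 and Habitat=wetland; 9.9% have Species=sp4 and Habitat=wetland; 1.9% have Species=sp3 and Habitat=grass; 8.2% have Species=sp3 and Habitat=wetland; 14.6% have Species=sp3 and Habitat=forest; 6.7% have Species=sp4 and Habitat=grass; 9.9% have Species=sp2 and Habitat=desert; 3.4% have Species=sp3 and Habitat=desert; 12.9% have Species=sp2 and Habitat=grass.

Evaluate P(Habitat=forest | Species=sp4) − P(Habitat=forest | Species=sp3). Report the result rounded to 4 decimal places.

-0.2920

P(Species=sp4) = 0.071 + 0.067 + 0.099 + 0.075 = 0.312; P(Habitat=forest | Species=sp4) = 0.071/0.312 = 0.22756.
P(Species=sp3) = 0.146 + 0.019 + 0.082 + 0.034 = 0.281; P(Habitat=forest | Species=sp3) = 0.146/0.281 = 0.51957.
Difference = -0.2920.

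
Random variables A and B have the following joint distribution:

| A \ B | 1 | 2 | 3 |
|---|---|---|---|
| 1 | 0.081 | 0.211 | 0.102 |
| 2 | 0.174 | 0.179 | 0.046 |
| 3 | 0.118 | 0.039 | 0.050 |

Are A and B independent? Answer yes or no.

no

P(A=1) = 0.394 and P(B=1) = 0.373, so their product is 0.14696, but P(A=1, B=1) = 0.081. Since these differ, A and B are not independent.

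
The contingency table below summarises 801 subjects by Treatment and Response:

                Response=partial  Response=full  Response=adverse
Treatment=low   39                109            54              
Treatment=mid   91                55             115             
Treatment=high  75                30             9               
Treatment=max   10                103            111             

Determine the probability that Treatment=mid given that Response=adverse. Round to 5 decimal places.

0.39792

Total with Response=adverse: 54 + 115 + 9 + 111 = 289.
P(Treatment=mid | Response=adverse) = 115/289 = 0.39792.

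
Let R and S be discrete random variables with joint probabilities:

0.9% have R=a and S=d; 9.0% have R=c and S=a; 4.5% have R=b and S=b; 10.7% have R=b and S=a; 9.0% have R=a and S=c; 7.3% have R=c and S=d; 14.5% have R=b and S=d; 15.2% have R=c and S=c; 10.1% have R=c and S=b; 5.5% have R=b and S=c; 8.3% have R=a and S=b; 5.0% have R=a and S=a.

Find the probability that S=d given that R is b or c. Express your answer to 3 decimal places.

P(R=b) = 0.107 + 0.045 + 0.055 + 0.145 = 0.352.
P(R=c) = 0.090 + 0.101 + 0.152 + 0.073 = 0.416.
P(R ∈ {b, c}) = 0.352 + 0.416 = 0.768; P(S=d, R ∈ {b, c}) = 0.145 + 0.073 = 0.218.
P(S=d | R ∈ {b, c}) = 0.218/0.768 = 0.284.

0.284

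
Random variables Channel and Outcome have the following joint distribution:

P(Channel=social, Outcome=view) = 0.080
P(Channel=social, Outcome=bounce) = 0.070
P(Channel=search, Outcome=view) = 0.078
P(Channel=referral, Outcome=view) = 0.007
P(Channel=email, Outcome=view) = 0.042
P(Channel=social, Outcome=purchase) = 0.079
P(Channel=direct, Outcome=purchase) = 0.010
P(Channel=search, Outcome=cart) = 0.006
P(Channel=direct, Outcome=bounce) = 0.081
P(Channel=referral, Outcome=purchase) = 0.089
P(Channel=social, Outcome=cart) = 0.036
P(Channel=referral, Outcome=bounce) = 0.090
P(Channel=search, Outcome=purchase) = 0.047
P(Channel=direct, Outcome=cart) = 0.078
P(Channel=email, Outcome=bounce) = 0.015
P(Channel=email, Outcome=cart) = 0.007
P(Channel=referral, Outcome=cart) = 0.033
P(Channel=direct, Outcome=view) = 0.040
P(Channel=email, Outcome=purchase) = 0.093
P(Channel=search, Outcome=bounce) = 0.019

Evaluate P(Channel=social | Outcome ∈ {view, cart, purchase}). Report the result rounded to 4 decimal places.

P(Outcome=view) = 0.042 + 0.078 + 0.080 + 0.040 + 0.007 = 0.247.
P(Outcome=cart) = 0.007 + 0.006 + 0.036 + 0.078 + 0.033 = 0.160.
P(Outcome=purchase) = 0.093 + 0.047 + 0.079 + 0.010 + 0.089 = 0.318.
P(Outcome ∈ {view, cart, purchase}) = 0.247 + 0.160 + 0.318 = 0.725; P(Channel=social, Outcome ∈ {view, cart, purchase}) = 0.080 + 0.036 + 0.079 = 0.195.
P(Channel=social | Outcome ∈ {view, cart, purchase}) = 0.195/0.725 = 0.2690.

0.2690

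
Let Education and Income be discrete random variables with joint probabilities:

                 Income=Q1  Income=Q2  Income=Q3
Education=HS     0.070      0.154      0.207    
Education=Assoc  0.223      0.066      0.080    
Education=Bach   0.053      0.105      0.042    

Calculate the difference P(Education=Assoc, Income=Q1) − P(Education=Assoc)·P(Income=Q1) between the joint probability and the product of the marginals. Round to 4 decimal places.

0.0953

P(Education=Assoc) = 0.223 + 0.066 + 0.080 = 0.369.
P(Income=Q1) = 0.070 + 0.223 + 0.053 = 0.346.
P(Education=Assoc, Income=Q1) − P(Education=Assoc)P(Income=Q1) = 0.223 − 0.369×0.346 = 0.0953.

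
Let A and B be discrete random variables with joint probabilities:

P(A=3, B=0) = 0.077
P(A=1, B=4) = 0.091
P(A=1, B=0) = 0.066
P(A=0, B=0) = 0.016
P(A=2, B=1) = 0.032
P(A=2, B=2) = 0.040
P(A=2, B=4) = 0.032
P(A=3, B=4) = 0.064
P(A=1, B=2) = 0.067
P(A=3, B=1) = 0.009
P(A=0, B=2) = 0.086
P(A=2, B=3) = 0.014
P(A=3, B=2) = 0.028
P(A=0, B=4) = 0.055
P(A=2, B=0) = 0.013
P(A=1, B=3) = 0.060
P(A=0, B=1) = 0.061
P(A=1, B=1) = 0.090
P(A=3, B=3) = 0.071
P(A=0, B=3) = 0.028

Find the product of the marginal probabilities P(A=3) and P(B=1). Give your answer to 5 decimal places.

P(A=3) = 0.077 + 0.009 + 0.028 + 0.071 + 0.064 = 0.249.
P(B=1) = 0.061 + 0.090 + 0.032 + 0.009 = 0.192.
Product: 0.249 × 0.192 = 0.04781.

0.04781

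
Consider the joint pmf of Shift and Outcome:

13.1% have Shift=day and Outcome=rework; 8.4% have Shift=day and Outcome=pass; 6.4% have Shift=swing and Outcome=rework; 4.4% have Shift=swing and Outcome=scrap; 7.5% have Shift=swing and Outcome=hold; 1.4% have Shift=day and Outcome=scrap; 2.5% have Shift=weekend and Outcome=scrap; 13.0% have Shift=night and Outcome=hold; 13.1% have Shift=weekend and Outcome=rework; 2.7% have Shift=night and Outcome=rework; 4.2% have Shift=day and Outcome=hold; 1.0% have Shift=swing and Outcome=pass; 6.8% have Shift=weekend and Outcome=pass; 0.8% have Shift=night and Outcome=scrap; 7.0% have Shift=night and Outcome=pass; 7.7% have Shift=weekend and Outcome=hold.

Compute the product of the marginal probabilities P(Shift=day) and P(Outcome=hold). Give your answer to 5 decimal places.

0.08780

P(Shift=day) = 0.084 + 0.131 + 0.014 + 0.042 = 0.271.
P(Outcome=hold) = 0.042 + 0.075 + 0.130 + 0.077 = 0.324.
Product: 0.271 × 0.324 = 0.08780.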